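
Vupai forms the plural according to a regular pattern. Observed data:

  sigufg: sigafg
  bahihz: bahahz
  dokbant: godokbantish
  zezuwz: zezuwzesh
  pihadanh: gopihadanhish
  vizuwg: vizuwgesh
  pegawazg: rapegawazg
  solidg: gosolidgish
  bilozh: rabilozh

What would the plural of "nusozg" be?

pegawazg and vizuwg both end in -g yet inflect differently (rapegawazg, vizuwgesh), so the final letter is not what conditions the rule; the second-to-last letter is.
"nusozg" has second-to-last letter 'z'. The stems whose second-to-last letter is 'z' (bilozh → rabilozh, pegawazg → rapegawazg) add the prefix ra-.
So nusozg → ranusozg.

ranusozg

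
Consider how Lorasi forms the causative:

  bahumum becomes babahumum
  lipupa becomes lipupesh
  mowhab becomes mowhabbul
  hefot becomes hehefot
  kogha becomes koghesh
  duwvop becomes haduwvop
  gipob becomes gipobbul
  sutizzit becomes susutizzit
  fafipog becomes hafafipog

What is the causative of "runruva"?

lipupa and mowhab both have last vowel 'a' yet inflect differently (lipupesh, mowhabbul), so the last vowel is not what conditions the rule; the final letter is.
"runruva" ends in -a. The stems ending in -a (lipupa → lipupesh, kogha → koghesh) drop the final letter and add -esh.
The other patterns: stems ending in -m or -t repeat the first consonant+vowel as a prefix; stems ending in -b double the final consonant and add -ul; stems ending in -g or -p add the prefix ha-.
So runruva → runruvesh.

runruvesh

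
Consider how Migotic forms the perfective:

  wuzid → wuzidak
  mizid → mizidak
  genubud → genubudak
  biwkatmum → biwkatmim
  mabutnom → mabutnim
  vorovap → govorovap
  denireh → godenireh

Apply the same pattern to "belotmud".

genubud and biwkatmum both have last vowel 'u' yet inflect differently (genubudak, biwkatmim), so the last vowel is not what conditions the rule; the final letter is.
"belotmud" ends in -d. The stems ending in -d (wuzid → wuzidak, mizid → mizidak, genubud → genubudak) add -ak.
So belotmud → belotmudak.

belotmudak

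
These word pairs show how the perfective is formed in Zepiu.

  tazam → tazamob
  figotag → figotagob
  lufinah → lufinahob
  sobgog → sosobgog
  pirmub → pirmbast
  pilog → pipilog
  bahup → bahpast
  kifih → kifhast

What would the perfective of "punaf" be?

punafob

sobgog and figotag both end in -g yet inflect differently (sosobgog, figotagob), so the final letter is not what conditions the rule; the last vowel is.
"punaf" has last vowel 'a'. The stems whose last vowel is 'a' (figotag → figotagob, lufinah → lufinahob, tazam → tazamob) add -ob.
The other patterns: stems whose last vowel is 'o' repeat the first consonant+vowel as a prefix; stems whose last vowel is 'i' or 'u' delete the last vowel and add -ast.
So punaf → punafob.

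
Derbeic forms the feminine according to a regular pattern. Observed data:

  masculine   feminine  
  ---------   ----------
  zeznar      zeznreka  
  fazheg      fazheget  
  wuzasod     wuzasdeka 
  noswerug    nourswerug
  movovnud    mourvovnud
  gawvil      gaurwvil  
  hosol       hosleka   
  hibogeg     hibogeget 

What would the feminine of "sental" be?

sentleka

hibogeg and noswerug both end in -g yet inflect differently (hibogeget, nourswerug), so the final letter is not what conditions the rule; the last vowel is.
"sental" has last vowel 'a'. The one such stem in the data (zeznar → zeznreka) deletes the last vowel and adds -eka (as do hosol, wuzasod), so the same rule applies.
So sental → sentleka.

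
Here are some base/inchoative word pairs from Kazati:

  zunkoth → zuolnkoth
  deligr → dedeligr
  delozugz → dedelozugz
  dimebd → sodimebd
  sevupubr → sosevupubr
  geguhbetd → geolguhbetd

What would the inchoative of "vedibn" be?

dimebd and geguhbetd both end in -d yet inflect differently (sodimebd, geolguhbetd), so the final letter is not what conditions the rule; the second-to-last letter is.
"vedibn" has second-to-last letter 'b'. The stems whose second-to-last letter is 'b' (dimebd → sodimebd, sevupubr → sosevupubr) add the prefix so-.
The other patterns: stems whose second-to-last letter is 't' insert -ol- after the first vowel; stems whose second-to-last letter is 'g' repeat the first consonant+vowel as a prefix.
So vedibn → sovedibn.

sovedibn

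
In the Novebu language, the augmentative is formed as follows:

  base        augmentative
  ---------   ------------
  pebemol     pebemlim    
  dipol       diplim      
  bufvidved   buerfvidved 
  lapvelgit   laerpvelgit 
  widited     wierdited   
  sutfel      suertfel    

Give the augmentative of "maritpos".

maritpsim

pebemol and sutfel both end in -l yet inflect differently (pebemlim, suertfel), so the final letter is not what conditions the rule; the last vowel is.
"maritpos" has last vowel 'o'. The stems whose last vowel is 'o' (pebemol → pebemlim, dipol → diplim) delete the last vowel and add -im.
The other pattern: stems whose last vowel is 'e' or 'i' insert -er- after the first vowel.
So maritpos → maritpsim.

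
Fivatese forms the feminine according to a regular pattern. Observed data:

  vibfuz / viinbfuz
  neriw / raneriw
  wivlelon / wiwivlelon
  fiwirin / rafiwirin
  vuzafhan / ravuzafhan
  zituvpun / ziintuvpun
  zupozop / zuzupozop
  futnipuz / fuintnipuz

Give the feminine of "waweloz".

wawaweloz

wivlelon and zituvpun both end in -n yet inflect differently (wiwivlelon, ziintuvpun), so the final letter is not what conditions the rule; the last vowel is.
"waweloz" has last vowel 'o'. The stems whose last vowel is 'o' (zupozop → zuzupozop, wivlelon → wiwivlelon) repeat the first consonant+vowel as a prefix.
The other patterns: stems whose last vowel is 'u' insert -in- after the first vowel; stems whose last vowel is 'a' or 'i' add the prefix ra-.
So waweloz → wawaweloz.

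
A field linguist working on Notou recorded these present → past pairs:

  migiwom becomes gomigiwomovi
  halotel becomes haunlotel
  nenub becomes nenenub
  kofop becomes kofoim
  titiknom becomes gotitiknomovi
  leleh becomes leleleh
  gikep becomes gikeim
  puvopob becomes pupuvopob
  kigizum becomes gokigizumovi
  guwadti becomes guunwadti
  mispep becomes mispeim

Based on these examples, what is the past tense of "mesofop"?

leleh and gikep both have last vowel 'e' yet inflect differently (leleleh, gikeim), so the last vowel is not what conditions the rule; the final letter is.
"mesofop" ends in -p. The stems ending in -p (gikep → gikeim, kofop → kofoim, mispep → mispeim) drop the final letter and add -im.
The other patterns: stems ending in -b or -h repeat the first consonant+vowel as a prefix; stems ending in -m add go- … -ovi around the stem; stems ending in -i or -l insert -un- after the first vowel.
So mesofop → mesofoim.

mesofoim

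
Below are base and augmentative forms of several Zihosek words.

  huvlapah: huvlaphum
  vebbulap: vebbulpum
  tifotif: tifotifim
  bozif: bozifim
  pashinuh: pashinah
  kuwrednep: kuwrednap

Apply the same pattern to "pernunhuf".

pernunhaf

huvlapah and pashinuh both end in -h yet inflect differently (huvlaphum, pashinah), so the final letter is not what conditions the rule; the last vowel is.
"pernunhuf" has last vowel 'u'. The one such stem in the data (pashinuh → pashinah) changes the last vowel to 'a' (as does kuwrednep), so the same rule applies.
The other patterns: stems whose last vowel is 'a' delete the last vowel and add -um; stems whose last vowel is 'i' add -im.
So pernunhuf → pernunhaf.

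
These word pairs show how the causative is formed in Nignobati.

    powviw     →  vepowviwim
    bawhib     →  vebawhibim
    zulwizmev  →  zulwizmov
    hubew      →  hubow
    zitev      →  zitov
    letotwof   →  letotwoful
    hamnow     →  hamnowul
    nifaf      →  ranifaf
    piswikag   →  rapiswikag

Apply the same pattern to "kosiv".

powviw and hubew both end in -w yet inflect differently (vepowviwim, hubow), so the final letter is not what conditions the rule; the last vowel is.
"kosiv" has last vowel 'i'. The stems whose last vowel is 'i' (powviw → vepowviwim, bawhib → vebawhibim) add ve- … -im around the stem.
The other patterns: stems whose last vowel is 'e' change the last vowel to 'o'; stems whose last vowel is 'o' add -ul; stems whose last vowel is 'a' add the prefix ra-.
So kosiv → vekosivim.

vekosivim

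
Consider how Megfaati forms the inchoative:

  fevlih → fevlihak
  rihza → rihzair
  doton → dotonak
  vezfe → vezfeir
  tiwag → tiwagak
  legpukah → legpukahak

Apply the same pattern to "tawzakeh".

tawzakehak

"tawzakeh" ends in a consonant. The stems ending in a consonant (tiwag → tiwagak, legpukah → legpukahak, fevlih → fevlihak) add -ak.
So tawzakeh → tawzakehak.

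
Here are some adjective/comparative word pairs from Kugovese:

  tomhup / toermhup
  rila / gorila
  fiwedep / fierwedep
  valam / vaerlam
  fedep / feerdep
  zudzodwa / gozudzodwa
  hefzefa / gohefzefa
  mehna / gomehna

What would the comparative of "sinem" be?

"sinem" ends in -m. The one such stem in the data (valam → vaerlam) inserts -er- after the first vowel (as do fedep, fiwedep), so the same rule applies.
So sinem → siernem.

siernem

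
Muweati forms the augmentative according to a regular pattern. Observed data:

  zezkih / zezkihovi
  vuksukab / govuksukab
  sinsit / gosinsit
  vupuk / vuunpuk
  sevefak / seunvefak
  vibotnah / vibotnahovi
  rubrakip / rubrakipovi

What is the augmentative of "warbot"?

sevefak and vibotnah both have last vowel 'a' yet inflect differently (seunvefak, vibotnahovi), so the last vowel is not what conditions the rule; the final letter is.
"warbot" ends in -t. The one such stem in the data (sinsit → gosinsit) adds the prefix go-, so the same rule applies.
The other patterns: stems ending in -k insert -un- after the first vowel; stems ending in -h or -p add -ovi.
So warbot → gowarbot.

gowarbot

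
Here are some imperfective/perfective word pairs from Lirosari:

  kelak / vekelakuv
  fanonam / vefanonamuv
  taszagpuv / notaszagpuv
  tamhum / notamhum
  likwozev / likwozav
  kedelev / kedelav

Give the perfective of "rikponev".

rikponav

fanonam and tamhum both end in -m yet inflect differently (vefanonamuv, notamhum), so the final letter is not what conditions the rule; the last vowel is.
"rikponev" has last vowel 'e'. The stems whose last vowel is 'e' (likwozev → likwozav, kedelev → kedelav) change the last vowel to 'a'.
So rikponev → rikponav.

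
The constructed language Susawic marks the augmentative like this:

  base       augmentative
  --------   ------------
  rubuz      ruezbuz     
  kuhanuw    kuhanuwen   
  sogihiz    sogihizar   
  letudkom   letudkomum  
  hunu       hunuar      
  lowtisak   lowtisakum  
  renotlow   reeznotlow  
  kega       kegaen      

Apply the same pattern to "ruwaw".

"ruwaw" begins with r-. The stems beginning with r- (renotlow → reeznotlow, rubuz → ruezbuz) insert -ez- after the first vowel.
The other patterns: stems beginning with h- or s- add -ar; stems beginning with l- add -um; stems beginning with k- add -en.
So ruwaw → ruezwaw.

ruezwaw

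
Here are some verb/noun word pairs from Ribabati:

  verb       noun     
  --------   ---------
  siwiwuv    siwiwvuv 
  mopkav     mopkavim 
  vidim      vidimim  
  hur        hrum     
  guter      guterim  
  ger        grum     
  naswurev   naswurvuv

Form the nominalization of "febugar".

febugruv

"febugar" has 3 vowels. The stems with 3 vowels (siwiwuv → siwiwvuv, naswurev → naswurvuv) delete the last vowel and add -uv.
The other patterns: stems with 1 vowel delete the last vowel and add -um; stems with 2 vowels add -im.
So febugar → febugruv.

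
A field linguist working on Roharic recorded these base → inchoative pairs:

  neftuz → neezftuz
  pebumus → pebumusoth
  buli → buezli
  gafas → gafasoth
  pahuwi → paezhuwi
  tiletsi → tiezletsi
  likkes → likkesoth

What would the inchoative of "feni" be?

feezni

"feni" ends in -i. The stems ending in -i (buli → buezli, pahuwi → paezhuwi, tiletsi → tiezletsi) insert -ez- after the first vowel.
So feni → feezni.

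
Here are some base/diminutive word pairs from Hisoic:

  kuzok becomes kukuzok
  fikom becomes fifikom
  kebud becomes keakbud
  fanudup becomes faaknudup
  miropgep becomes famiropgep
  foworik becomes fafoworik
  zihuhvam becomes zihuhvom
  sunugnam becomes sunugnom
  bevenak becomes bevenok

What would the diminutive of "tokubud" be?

"tokubud" has last vowel 'u'. The stems whose last vowel is 'u' (kebud → keakbud, fanudup → faaknudup) insert -ak- after the first vowel.
The other patterns: stems whose last vowel is 'o' repeat the first consonant+vowel as a prefix; stems whose last vowel is 'e' or 'i' add the prefix fa-; stems whose last vowel is 'a' change the last vowel to 'o'.
So tokubud → toakkubud.

toakkubud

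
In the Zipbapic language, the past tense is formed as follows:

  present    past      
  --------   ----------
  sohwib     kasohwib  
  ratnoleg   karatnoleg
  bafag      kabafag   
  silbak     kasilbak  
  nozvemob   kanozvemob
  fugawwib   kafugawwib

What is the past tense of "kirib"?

Every pair shown (sohwib → kasohwib, ratnoleg → karatnoleg, bafag → kabafag, …) follows the same rule: add the prefix ka-.
So kirib → kakirib.

kakirib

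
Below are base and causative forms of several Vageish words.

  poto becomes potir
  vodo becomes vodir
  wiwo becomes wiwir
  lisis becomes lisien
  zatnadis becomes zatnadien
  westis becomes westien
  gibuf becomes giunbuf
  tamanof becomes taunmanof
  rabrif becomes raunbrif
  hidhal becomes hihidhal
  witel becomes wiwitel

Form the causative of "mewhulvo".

poto and tamanof both have last vowel 'o' yet inflect differently (potir, taunmanof), so the last vowel is not what conditions the rule; the final letter is.
"mewhulvo" ends in -o. The stems ending in -o (poto → potir, vodo → vodir, wiwo → wiwir) drop the final letter and add -ir.
So mewhulvo → mewhulvir.

mewhulvir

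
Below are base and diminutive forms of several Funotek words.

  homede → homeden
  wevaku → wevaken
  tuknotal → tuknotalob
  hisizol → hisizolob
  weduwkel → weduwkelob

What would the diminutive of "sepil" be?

sepilob

homede and weduwkel both have last vowel 'e' yet inflect differently (homeden, weduwkelob), so the last vowel is not what conditions the rule; whether the stem ends in a vowel or a consonant is.
"sepil" ends in a consonant. The stems ending in a consonant (tuknotal → tuknotalob, hisizol → hisizolob, weduwkel → weduwkelob) add -ob.
The other pattern: stems ending in a vowel drop the final letter and add -en.
So sepil → sepilob.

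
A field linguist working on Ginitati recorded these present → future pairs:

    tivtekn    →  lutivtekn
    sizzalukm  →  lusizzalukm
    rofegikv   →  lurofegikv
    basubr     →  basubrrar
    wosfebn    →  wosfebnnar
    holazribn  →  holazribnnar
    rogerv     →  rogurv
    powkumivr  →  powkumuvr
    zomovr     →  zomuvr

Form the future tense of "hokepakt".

"hokepakt" has second-to-last letter 'k'. The stems whose second-to-last letter is 'k' (tivtekn → lutivtekn, sizzalukm → lusizzalukm, rofegikv → lurofegikv) add the prefix lu-.
The other patterns: stems whose second-to-last letter is 'b' double the final consonant and add -ar; stems whose second-to-last letter is 'r' or 'v' change the last vowel to 'u'.
So hokepakt → luhokepakt.

luhokepakt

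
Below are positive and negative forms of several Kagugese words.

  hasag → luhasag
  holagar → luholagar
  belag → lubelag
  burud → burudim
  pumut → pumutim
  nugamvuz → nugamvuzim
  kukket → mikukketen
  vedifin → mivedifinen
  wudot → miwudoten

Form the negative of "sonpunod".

misonpunoden

"sonpunod" has last vowel 'o'. The one such stem in the data (wudot → miwudoten) adds mi- … -en around the stem, so the same rule applies.
The other patterns: stems whose last vowel is 'a' add the prefix lu-; stems whose last vowel is 'u' add -im.
So sonpunod → misonpunoden.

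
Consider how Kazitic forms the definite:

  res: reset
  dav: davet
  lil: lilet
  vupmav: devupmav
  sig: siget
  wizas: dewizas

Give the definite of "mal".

res and wizas both end in -s yet inflect differently (reset, dewizas), so the final letter is not what conditions the rule; the number of vowels is.
"mal" has 1 vowel. The stems with 1 vowel (res → reset, dav → davet, lil → lilet) add -et.
So mal → malet.

malet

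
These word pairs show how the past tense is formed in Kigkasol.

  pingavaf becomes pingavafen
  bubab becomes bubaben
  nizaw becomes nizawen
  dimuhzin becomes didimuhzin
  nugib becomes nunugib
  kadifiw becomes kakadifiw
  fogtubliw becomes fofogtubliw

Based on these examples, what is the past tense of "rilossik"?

ririlossik

bubab and nugib both end in -b yet inflect differently (bubaben, nunugib), so the final letter is not what conditions the rule; the last vowel is.
"rilossik" has last vowel 'i'. The stems whose last vowel is 'i' (dimuhzin → didimuhzin, nugib → nunugib, kadifiw → kakadifiw) repeat the first consonant+vowel as a prefix.
So rilossik → ririlossik.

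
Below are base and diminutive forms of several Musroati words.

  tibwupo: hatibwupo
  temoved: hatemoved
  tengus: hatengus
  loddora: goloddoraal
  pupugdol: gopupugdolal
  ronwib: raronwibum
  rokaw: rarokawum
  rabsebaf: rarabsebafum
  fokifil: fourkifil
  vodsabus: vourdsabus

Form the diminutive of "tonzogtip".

hatonzogtip

pupugdol and fokifil both end in -l yet inflect differently (gopupugdolal, fourkifil), so the final letter is not what conditions the rule; the first letter is.
"tonzogtip" begins with t-. The stems beginning with t- (tibwupo → hatibwupo, temoved → hatemoved, tengus → hatengus) add the prefix ha-.
The other patterns: stems beginning with l- or p- add go- … -al around the stem; stems beginning with r- add ra- … -um around the stem; stems beginning with f- or v- insert -ur- after the first vowel.
So tonzogtip → hatonzogtip.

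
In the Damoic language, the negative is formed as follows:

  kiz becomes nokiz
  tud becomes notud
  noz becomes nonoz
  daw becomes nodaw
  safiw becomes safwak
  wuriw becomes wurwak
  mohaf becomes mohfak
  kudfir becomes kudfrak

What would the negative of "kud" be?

nokud

daw and safiw both end in -w yet inflect differently (nodaw, safwak), so the final letter is not what conditions the rule; the number of vowels is.
"kud" has 1 vowel. The stems with 1 vowel (kiz → nokiz, tud → notud, noz → nonoz) add the prefix no-.
So kud → nokud.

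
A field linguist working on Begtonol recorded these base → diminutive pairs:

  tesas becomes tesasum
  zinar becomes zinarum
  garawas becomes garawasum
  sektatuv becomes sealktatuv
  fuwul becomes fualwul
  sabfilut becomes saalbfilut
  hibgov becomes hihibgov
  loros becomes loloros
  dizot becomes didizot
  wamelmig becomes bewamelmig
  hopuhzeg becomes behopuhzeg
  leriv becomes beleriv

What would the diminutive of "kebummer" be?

sektatuv and hibgov both end in -v yet inflect differently (sealktatuv, hihibgov), so the final letter is not what conditions the rule; the last vowel is.
"kebummer" has last vowel 'e'. The one such stem in the data (hopuhzeg → behopuhzeg) adds the prefix be-, so the same rule applies.
The other patterns: stems whose last vowel is 'a' add -um; stems whose last vowel is 'u' insert -al- after the first vowel; stems whose last vowel is 'o' repeat the first consonant+vowel as a prefix.
So kebummer → bekebummer.

bekebummer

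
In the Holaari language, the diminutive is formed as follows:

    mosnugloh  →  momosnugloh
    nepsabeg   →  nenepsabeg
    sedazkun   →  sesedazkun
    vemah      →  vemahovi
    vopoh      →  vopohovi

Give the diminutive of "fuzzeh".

fuzzehovi

"fuzzeh" has 2 vowels. The stems with 2 vowels (vemah → vemahovi, vopoh → vopohovi) add -ovi.
So fuzzeh → fuzzehovi.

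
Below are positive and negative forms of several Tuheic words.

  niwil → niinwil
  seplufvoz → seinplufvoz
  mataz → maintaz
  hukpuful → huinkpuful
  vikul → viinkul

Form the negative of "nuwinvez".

nuinwinvez

Every pair shown (niwil → niinwil, seplufvoz → seinplufvoz, mataz → maintaz, …) follows the same rule: insert -in- after the first vowel.
So nuwinvez → nuinwinvez.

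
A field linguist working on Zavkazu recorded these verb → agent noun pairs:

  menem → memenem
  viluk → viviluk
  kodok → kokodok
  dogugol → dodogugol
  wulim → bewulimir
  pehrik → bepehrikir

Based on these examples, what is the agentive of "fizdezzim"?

befizdezzimir

pehrik and kodok both end in -k yet inflect differently (bepehrikir, kokodok), so the final letter is not what conditions the rule; the last vowel is.
"fizdezzim" has last vowel 'i'. The stems whose last vowel is 'i' (wulim → bewulimir, pehrik → bepehrikir) add be- … -ir around the stem.
The other pattern: stems whose last vowel is 'e', 'o' or 'u' repeat the first consonant+vowel as a prefix.
So fizdezzim → befizdezzimir.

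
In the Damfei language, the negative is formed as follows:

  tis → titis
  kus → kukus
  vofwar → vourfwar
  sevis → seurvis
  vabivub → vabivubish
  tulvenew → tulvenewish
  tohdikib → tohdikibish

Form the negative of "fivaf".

fiurvaf

"fivaf" has 2 vowels. The stems with 2 vowels (vofwar → vourfwar, sevis → seurvis) insert -ur- after the first vowel.
The other patterns: stems with 1 vowel repeat the first consonant+vowel as a prefix; stems with 3 vowels add -ish.
So fivaf → fiurvaf.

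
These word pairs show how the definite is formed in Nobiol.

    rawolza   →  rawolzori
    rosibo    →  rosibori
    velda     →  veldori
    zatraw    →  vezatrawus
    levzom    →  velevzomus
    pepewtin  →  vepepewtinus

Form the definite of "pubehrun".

"pubehrun" ends in a consonant. The stems ending in a consonant (zatraw → vezatrawus, levzom → velevzomus, pepewtin → vepepewtinus) add ve- … -us around the stem.
The other pattern: stems ending in a vowel drop the final letter and add -ori.
So pubehrun → vepubehrunus.

vepubehrunus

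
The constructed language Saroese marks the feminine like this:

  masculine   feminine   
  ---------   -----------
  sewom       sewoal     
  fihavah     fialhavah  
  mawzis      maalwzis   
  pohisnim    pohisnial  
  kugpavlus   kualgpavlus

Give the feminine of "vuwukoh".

"vuwukoh" ends in -h. The one such stem in the data (fihavah → fialhavah) inserts -al- after the first vowel (as do mawzis, kugpavlus), so the same rule applies.
The other pattern: stems ending in -m drop the final letter and add -al.
So vuwukoh → vualwukoh.

vualwukoh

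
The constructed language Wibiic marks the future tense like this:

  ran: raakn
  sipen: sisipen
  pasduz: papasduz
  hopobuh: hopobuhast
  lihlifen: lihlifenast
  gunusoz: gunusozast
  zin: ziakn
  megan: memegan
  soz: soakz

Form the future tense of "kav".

ran and megan both end in -n yet inflect differently (raakn, memegan), so the final letter is not what conditions the rule; the number of vowels is.
"kav" has 1 vowel. The stems with 1 vowel (ran → raakn, zin → ziakn, soz → soakz) insert -ak- after the first vowel.
So kav → kaakv.

kaakv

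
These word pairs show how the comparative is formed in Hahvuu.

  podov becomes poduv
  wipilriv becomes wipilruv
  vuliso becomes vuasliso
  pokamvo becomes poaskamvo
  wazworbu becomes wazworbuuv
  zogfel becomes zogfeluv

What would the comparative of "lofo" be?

loasfo

"lofo" ends in -o. The stems ending in -o (vuliso → vuasliso, pokamvo → poaskamvo) insert -as- after the first vowel.
The other patterns: stems ending in -v change the last vowel to 'u'; stems ending in -l or -u add -uv.
So lofo → loasfo.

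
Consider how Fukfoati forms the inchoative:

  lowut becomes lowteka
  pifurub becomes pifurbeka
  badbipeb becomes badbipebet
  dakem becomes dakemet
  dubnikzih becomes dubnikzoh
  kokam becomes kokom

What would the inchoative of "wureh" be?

wurehet

"wureh" has last vowel 'e'. The stems whose last vowel is 'e' (badbipeb → badbipebet, dakem → dakemet) add -et.
So wureh → wurehet.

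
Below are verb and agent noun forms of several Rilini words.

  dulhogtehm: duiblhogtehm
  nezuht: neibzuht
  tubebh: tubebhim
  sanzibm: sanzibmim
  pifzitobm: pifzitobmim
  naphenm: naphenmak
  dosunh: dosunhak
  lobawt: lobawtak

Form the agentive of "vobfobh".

vobfobhim

dulhogtehm and sanzibm both end in -m yet inflect differently (duiblhogtehm, sanzibmim), so the final letter is not what conditions the rule; the second-to-last letter is.
"vobfobh" has second-to-last letter 'b'. The stems whose second-to-last letter is 'b' (tubebh → tubebhim, sanzibm → sanzibmim, pifzitobm → pifzitobmim) add -im.
So vobfobh → vobfobhim.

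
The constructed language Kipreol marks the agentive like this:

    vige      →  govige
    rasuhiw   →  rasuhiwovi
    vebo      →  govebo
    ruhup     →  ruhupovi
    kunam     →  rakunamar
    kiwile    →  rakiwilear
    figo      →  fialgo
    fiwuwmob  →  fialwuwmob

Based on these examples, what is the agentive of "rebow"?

vebo and figo both end in -o yet inflect differently (govebo, fialgo), so the final letter is not what conditions the rule; the first letter is.
"rebow" begins with r-. The stems beginning with r- (ruhup → ruhupovi, rasuhiw → rasuhiwovi) add -ovi.
The other patterns: stems beginning with v- add the prefix go-; stems beginning with f- insert -al- after the first vowel; stems beginning with k- add ra- … -ar around the stem.
So rebow → rebowovi.

rebowovi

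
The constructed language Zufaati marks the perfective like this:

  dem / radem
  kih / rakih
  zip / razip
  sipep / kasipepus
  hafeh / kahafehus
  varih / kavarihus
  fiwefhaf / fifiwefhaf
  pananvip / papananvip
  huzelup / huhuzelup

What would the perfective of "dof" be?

radof

"dof" has 1 vowel. The stems with 1 vowel (dem → radem, kih → rakih, zip → razip) add the prefix ra-.
The other patterns: stems with 2 vowels add ka- … -us around the stem; stems with 3 vowels repeat the first consonant+vowel as a prefix.
So dof → radof.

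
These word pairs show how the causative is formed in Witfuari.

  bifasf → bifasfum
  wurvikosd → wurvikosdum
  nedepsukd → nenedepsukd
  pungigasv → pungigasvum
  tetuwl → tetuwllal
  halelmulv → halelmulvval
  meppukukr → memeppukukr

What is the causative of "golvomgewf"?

"golvomgewf" has second-to-last letter 'w'. The one such stem in the data (tetuwl → tetuwllal) doubles the final consonant and adds -al (as does halelmulv), so the same rule applies.
So golvomgewf → golvomgewffal.

golvomgewffal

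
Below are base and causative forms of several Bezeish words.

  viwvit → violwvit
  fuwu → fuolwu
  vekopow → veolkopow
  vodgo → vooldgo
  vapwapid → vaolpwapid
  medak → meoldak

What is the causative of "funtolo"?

Every pair shown (viwvit → violwvit, fuwu → fuolwu, vekopow → veolkopow, …) follows the same rule: insert -ol- after the first vowel.
So funtolo → fuolntolo.

fuolntolo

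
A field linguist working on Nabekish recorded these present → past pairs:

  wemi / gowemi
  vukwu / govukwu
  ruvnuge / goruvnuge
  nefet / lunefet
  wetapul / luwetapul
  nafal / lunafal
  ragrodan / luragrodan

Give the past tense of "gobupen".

"gobupen" ends in a consonant. The stems ending in a consonant (nefet → lunefet, wetapul → luwetapul, nafal → lunafal) add the prefix lu-.
The other pattern: stems ending in a vowel add the prefix go-.
So gobupen → lugobupen.

lugobupen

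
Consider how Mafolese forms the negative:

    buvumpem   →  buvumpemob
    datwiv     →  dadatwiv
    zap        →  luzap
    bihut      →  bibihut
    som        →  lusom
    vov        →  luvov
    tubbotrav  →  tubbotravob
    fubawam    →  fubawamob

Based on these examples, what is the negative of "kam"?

vov and datwiv both end in -v yet inflect differently (luvov, dadatwiv), so the final letter is not what conditions the rule; the number of vowels is.
"kam" has 1 vowel. The stems with 1 vowel (som → lusom, zap → luzap, vov → luvov) add the prefix lu-.
So kam → lukam.

lukam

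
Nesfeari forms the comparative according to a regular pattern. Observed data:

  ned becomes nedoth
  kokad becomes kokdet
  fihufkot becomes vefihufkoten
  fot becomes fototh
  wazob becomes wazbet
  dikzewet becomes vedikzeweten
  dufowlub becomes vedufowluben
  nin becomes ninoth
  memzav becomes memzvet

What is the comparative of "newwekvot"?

ned and kokad both end in -d yet inflect differently (nedoth, kokdet), so the final letter is not what conditions the rule; the number of vowels is.
"newwekvot" has 3 vowels. The stems with 3 vowels (fihufkot → vefihufkoten, dufowlub → vedufowluben, dikzewet → vedikzeweten) add ve- … -en around the stem.
The other patterns: stems with 1 vowel add -oth; stems with 2 vowels delete the last vowel and add -et.
So newwekvot → venewwekvoten.

venewwekvoten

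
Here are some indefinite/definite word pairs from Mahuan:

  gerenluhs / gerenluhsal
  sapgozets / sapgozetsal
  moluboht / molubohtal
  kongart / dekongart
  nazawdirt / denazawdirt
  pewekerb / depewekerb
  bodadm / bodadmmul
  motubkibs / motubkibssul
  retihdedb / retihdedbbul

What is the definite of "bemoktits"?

moluboht and kongart both end in -t yet inflect differently (molubohtal, dekongart), so the final letter is not what conditions the rule; the second-to-last letter is.
"bemoktits" has second-to-last letter 't'. The one such stem in the data (sapgozets → sapgozetsal) adds -al, so the same rule applies.
So bemoktits → bemoktitsal.

bemoktitsal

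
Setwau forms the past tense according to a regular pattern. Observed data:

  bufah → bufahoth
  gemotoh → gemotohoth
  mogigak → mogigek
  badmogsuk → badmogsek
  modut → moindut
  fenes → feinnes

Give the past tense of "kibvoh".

"kibvoh" ends in -h. The stems ending in -h (bufah → bufahoth, gemotoh → gemotohoth) add -oth.
So kibvoh → kibvohoth.

kibvohoth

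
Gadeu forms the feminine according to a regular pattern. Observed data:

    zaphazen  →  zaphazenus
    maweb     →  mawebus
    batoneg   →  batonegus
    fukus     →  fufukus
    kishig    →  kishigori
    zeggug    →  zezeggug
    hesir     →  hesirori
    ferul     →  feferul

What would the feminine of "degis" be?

zeggug and batoneg both end in -g yet inflect differently (zezeggug, batonegus), so the final letter is not what conditions the rule; the last vowel is.
"degis" has last vowel 'i'. The stems whose last vowel is 'i' (kishig → kishigori, hesir → hesirori) add -ori.
The other patterns: stems whose last vowel is 'u' repeat the first consonant+vowel as a prefix; stems whose last vowel is 'e' add -us.
So degis → degisori.

degisori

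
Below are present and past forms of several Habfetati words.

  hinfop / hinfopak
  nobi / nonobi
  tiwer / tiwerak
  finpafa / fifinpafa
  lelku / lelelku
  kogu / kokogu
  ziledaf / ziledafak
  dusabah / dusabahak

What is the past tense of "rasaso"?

finpafa and dusabah both have last vowel 'a' yet inflect differently (fifinpafa, dusabahak), so the last vowel is not what conditions the rule; whether the stem ends in a vowel or a consonant is.
"rasaso" ends in a vowel. The stems ending in a vowel (lelku → lelelku, finpafa → fifinpafa, nobi → nonobi) repeat the first consonant+vowel as a prefix.
So rasaso → rarasaso.

rarasaso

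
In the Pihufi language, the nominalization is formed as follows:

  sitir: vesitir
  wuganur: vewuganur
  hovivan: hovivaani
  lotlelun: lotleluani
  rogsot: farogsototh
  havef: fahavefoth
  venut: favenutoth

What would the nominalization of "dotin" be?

dotiani

"dotin" ends in -n. The stems ending in -n (hovivan → hovivaani, lotlelun → lotleluani) drop the final letter and add -ani.
So dotin → dotiani.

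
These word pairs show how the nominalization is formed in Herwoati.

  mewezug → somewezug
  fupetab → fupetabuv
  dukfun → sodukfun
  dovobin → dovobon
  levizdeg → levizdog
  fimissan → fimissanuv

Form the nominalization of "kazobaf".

kazobafuv

"kazobaf" has last vowel 'a'. The stems whose last vowel is 'a' (fupetab → fupetabuv, fimissan → fimissanuv) add -uv.
So kazobaf → kazobafuv.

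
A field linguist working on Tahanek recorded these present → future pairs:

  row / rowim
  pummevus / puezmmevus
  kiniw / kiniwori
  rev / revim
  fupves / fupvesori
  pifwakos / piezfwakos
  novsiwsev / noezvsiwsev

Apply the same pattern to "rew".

row and kiniw both end in -w yet inflect differently (rowim, kiniwori), so the final letter is not what conditions the rule; the number of vowels is.
"rew" has 1 vowel. The stems with 1 vowel (row → rowim, rev → revim) add -im.
So rew → rewim.

rewim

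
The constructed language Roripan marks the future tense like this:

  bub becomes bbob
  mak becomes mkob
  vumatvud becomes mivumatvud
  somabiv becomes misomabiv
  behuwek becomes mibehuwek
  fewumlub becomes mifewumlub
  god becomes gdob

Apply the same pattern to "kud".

kdob

god and vumatvud both end in -d yet inflect differently (gdob, mivumatvud), so the final letter is not what conditions the rule; the number of vowels is.
"kud" has 1 vowel. The stems with 1 vowel (bub → bbob, mak → mkob, god → gdob) delete the last vowel and add -ob.
So kud → kdob.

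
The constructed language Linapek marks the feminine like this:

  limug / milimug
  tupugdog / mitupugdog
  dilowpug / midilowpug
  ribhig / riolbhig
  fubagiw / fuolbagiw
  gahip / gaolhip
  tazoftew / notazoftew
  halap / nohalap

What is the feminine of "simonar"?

limug and ribhig both end in -g yet inflect differently (milimug, riolbhig), so the final letter is not what conditions the rule; the last vowel is.
"simonar" has last vowel 'a'. The one such stem in the data (halap → nohalap) adds the prefix no-, so the same rule applies.
So simonar → nosimonar.

nosimonar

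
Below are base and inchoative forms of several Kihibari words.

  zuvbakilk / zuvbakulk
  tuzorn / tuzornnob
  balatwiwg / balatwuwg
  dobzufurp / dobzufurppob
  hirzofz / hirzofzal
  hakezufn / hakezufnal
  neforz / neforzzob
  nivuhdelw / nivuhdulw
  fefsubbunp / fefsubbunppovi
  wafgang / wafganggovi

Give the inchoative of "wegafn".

hirzofz and neforz both end in -z yet inflect differently (hirzofzal, neforzzob), so the final letter is not what conditions the rule; the second-to-last letter is.
"wegafn" has second-to-last letter 'f'. The stems whose second-to-last letter is 'f' (hakezufn → hakezufnal, hirzofz → hirzofzal) add -al.
The other patterns: stems whose second-to-last letter is 'n' double the final consonant and add -ovi; stems whose second-to-last letter is 'r' double the final consonant and add -ob; stems whose second-to-last letter is 'l' or 'w' change the last vowel to 'u'.
So wegafn → wegafnal.

wegafnal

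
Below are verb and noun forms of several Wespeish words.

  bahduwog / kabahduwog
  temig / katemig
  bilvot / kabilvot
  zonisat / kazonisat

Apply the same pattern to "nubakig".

Every pair shown (bahduwog → kabahduwog, temig → katemig, bilvot → kabilvot, …) follows the same rule: add the prefix ka-.
So nubakig → kanubakig.

kanubakig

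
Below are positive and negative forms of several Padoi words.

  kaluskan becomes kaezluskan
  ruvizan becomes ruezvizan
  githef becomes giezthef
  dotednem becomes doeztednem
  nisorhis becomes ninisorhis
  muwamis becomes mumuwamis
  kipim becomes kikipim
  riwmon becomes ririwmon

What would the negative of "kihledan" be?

kiezhledan

dotednem and kipim both end in -m yet inflect differently (doeztednem, kikipim), so the final letter is not what conditions the rule; the last vowel is.
"kihledan" has last vowel 'a'. The stems whose last vowel is 'a' (kaluskan → kaezluskan, ruvizan → ruezvizan) insert -ez- after the first vowel.
The other pattern: stems whose last vowel is 'i' or 'o' repeat the first consonant+vowel as a prefix.
So kihledan → kiezhledan.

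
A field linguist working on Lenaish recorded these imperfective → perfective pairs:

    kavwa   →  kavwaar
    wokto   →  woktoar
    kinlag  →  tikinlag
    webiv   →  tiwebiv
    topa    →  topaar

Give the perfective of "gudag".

tigudag

"gudag" ends in a consonant. The stems ending in a consonant (kinlag → tikinlag, webiv → tiwebiv) add the prefix ti-.
The other pattern: stems ending in a vowel add -ar.
So gudag → tigudag.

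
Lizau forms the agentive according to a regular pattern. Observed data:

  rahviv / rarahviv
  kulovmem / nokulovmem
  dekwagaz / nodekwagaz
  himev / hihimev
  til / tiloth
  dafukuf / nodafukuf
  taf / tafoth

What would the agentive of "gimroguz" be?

"gimroguz" has 3 vowels. The stems with 3 vowels (kulovmem → nokulovmem, dekwagaz → nodekwagaz, dafukuf → nodafukuf) add the prefix no-.
The other patterns: stems with 1 vowel add -oth; stems with 2 vowels repeat the first consonant+vowel as a prefix.
So gimroguz → nogimroguz.

nogimroguz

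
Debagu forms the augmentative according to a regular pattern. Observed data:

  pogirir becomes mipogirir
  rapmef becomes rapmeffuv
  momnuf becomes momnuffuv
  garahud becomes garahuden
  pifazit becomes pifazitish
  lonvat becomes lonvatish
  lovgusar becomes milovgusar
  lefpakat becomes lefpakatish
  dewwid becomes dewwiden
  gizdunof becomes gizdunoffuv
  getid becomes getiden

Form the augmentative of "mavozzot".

momnuf and garahud both have last vowel 'u' yet inflect differently (momnuffuv, garahuden), so the last vowel is not what conditions the rule; the final letter is.
"mavozzot" ends in -t. The stems ending in -t (lonvat → lonvatish, lefpakat → lefpakatish, pifazit → pifazitish) add -ish.
The other patterns: stems ending in -f double the final consonant and add -uv; stems ending in -d add -en; stems ending in -r add the prefix mi-.
So mavozzot → mavozzotish.

mavozzotish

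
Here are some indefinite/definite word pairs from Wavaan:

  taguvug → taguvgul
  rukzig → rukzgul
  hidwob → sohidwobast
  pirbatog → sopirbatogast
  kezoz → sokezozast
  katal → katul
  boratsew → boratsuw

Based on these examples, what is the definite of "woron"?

soworonast

taguvug and pirbatog both end in -g yet inflect differently (taguvgul, sopirbatogast), so the final letter is not what conditions the rule; the last vowel is.
"woron" has last vowel 'o'. The stems whose last vowel is 'o' (hidwob → sohidwobast, pirbatog → sopirbatogast, kezoz → sokezozast) add so- … -ast around the stem.
So woron → soworonast.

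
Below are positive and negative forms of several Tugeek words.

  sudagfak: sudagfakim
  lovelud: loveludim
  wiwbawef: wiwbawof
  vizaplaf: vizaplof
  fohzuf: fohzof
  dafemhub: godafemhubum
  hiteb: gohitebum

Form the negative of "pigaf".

sudagfak and vizaplaf both have last vowel 'a' yet inflect differently (sudagfakim, vizaplof), so the last vowel is not what conditions the rule; the final letter is.
"pigaf" ends in -f. The stems ending in -f (wiwbawef → wiwbawof, vizaplaf → vizaplof, fohzuf → fohzof) change the last vowel to 'o'.
So pigaf → pigof.

pigof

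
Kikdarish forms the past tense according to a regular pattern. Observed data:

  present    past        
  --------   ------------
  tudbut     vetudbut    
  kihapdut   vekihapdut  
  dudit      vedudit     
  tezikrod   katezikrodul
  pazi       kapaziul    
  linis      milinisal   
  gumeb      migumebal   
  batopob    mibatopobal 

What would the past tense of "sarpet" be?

dudit and pazi both have last vowel 'i' yet inflect differently (vedudit, kapaziul), so the last vowel is not what conditions the rule; the final letter is.
"sarpet" ends in -t. The stems ending in -t (tudbut → vetudbut, kihapdut → vekihapdut, dudit → vedudit) add the prefix ve-.
The other patterns: stems ending in -d or -i add ka- … -ul around the stem; stems ending in -b or -s add mi- … -al around the stem.
So sarpet → vesarpet.

vesarpet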